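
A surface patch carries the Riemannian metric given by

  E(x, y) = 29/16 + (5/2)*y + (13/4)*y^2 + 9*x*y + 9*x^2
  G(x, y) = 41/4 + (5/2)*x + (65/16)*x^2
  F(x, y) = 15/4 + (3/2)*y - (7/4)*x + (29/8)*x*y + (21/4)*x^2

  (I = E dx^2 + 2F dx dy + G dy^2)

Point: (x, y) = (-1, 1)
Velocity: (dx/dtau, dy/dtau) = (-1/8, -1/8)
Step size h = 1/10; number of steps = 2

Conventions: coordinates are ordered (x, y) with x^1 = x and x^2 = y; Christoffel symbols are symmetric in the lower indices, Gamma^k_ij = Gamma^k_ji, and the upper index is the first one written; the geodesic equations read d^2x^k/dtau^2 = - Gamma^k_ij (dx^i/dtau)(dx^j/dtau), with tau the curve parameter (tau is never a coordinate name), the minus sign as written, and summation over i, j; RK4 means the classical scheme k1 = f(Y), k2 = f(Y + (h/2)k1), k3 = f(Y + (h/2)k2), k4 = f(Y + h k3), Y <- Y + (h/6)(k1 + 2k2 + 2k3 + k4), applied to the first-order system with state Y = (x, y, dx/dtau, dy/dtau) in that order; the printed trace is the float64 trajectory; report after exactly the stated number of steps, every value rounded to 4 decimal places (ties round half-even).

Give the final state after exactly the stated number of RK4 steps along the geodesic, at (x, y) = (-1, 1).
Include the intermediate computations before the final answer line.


f(Y) = (dx/dtau, dy/dtau, -Gamma^x_ij Y'^i Y'^j, -Gamma^y_ij Y'^i Y'^j) with the Gammas evaluated at the stage position; h = 0.100000; intermediate values shown to 6 dp
step 0: x = -1.0000, y = 1.0000, dx/dtau = -0.1250, dy/dtau = -0.1250
step 1:
  k1: at (x, y) = (-1.000000, 1.000000), (dx/dtau, dy/dtau) = (-0.125000, -0.125000); Gamma_xxx = 1.421176, Gamma_xxy = 1.623529, Gamma_xyy = 0.543529, Gamma_yxx = -1.767843, Gamma_yxy = -1.423529, Gamma_yyy = -0.396863; k1 = (-0.125000, -0.125000, -0.081434, 0.078309)
  k2: at (x, y) = (-1.006250, 0.993750), (dx/dtau, dy/dtau) = (-0.129072, -0.121085); Gamma_xxx = 1.427408, Gamma_xxy = 1.637391, Gamma_xyy = 0.555735, Gamma_yxx = -1.778609, Gamma_yxy = -1.440854, Gamma_yyy = -0.407733; k2 = (-0.129072, -0.121085, -0.083108, 0.080646)
  k3: at (x, y) = (-1.006454, 0.993946), (dx/dtau, dy/dtau) = (-0.129155, -0.120968); Gamma_xxx = 1.427062, Gamma_xxy = 1.637115, Gamma_xyy = 0.555591, Gamma_yxx = -1.778442, Gamma_yxy = -1.440767, Gamma_yyy = -0.407651; k3 = (-0.129155, -0.120968, -0.083090, 0.080652)
  k4: at (x, y) = (-1.012916, 0.987903), (dx/dtau, dy/dtau) = (-0.133309, -0.116935); Gamma_xxx = 1.432908, Gamma_xxy = 1.650681, Gamma_xyy = 0.567844, Gamma_yxx = -1.789053, Gamma_yxy = -1.458105, Gamma_yyy = -0.418677; k4 = (-0.133309, -0.116935, -0.084692, 0.082978)
  Y <- Y + (h/6)(k1 + 2k2 + 2k3 + k4): x = -1.0129, y = 0.9879, dx/dtau = -0.1333, dy/dtau = -0.1169
step 2:
  k1: at (x, y) = (-1.012913, 0.987899), (dx/dtau, dy/dtau) = (-0.133309, -0.116935); Gamma_xxx = 1.432914, Gamma_xxy = 1.650687, Gamma_xyy = 0.567848, Gamma_yxx = -1.789057, Gamma_yxy = -1.458108, Gamma_yyy = -0.418680; k1 = (-0.133309, -0.116935, -0.084693, 0.082978)
  k2: at (x, y) = (-1.019578, 0.982053), (dx/dtau, dy/dtau) = (-0.137543, -0.112786); Gamma_xxx = 1.438390, Gamma_xxy = 1.663960, Gamma_xyy = 0.580146, Gamma_yxx = -1.799518, Gamma_yxy = -1.475455, Gamma_yyy = -0.429862; k2 = (-0.137543, -0.112786, -0.086218, 0.085289)
  k3: at (x, y) = (-1.019790, 0.982260), (dx/dtau, dy/dtau) = (-0.137620, -0.112671); Gamma_xxx = 1.438024, Gamma_xxy = 1.663657, Gamma_xyy = 0.579976, Gamma_yxx = -1.799334, Gamma_yxy = -1.475350, Gamma_yyy = -0.429762; k3 = (-0.137620, -0.112671, -0.086190, 0.085286)
  k4: at (x, y) = (-1.026675, 0.976632), (dx/dtau, dy/dtau) = (-0.141928, -0.108407); Gamma_xxx = 1.443089, Gamma_xxy = 1.676577, Gamma_xyy = 0.592265, Gamma_yxx = -1.809610, Gamma_yxy = -1.492664, Gamma_yyy = -0.441063; k4 = (-0.141928, -0.108407, -0.087620, 0.087567)
  Y <- Y + (h/6)(k1 + 2k2 + 2k3 + k4): x = -1.0267, y = 0.9766, dx/dtau = -0.1419, dy/dtau = -0.1084

Answer: x = -1.0267, y = 0.9766, dx/dtau = -0.1419, dy/dtau = -0.1084


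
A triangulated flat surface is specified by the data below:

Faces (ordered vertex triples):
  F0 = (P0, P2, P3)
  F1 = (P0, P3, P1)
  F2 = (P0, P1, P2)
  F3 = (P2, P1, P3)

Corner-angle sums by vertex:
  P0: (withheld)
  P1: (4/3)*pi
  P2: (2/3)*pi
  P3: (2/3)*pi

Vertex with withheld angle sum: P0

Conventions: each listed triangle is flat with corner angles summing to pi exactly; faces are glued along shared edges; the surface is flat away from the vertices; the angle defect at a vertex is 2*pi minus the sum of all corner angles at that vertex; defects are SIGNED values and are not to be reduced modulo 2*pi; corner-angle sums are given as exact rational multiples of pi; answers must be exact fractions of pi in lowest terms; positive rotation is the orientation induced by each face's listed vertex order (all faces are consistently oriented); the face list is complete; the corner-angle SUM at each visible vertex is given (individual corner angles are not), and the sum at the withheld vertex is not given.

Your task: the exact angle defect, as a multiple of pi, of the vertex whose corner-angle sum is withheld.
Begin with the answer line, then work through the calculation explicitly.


Answer: defect(P0) = (2/3)*pi

V = 4, E = 6, F = 4; chi = V - E + F = 2
Gauss-Bonnet: total defect = 2*pi*chi = 4*pi; visible defects sum to (10/3)*pi


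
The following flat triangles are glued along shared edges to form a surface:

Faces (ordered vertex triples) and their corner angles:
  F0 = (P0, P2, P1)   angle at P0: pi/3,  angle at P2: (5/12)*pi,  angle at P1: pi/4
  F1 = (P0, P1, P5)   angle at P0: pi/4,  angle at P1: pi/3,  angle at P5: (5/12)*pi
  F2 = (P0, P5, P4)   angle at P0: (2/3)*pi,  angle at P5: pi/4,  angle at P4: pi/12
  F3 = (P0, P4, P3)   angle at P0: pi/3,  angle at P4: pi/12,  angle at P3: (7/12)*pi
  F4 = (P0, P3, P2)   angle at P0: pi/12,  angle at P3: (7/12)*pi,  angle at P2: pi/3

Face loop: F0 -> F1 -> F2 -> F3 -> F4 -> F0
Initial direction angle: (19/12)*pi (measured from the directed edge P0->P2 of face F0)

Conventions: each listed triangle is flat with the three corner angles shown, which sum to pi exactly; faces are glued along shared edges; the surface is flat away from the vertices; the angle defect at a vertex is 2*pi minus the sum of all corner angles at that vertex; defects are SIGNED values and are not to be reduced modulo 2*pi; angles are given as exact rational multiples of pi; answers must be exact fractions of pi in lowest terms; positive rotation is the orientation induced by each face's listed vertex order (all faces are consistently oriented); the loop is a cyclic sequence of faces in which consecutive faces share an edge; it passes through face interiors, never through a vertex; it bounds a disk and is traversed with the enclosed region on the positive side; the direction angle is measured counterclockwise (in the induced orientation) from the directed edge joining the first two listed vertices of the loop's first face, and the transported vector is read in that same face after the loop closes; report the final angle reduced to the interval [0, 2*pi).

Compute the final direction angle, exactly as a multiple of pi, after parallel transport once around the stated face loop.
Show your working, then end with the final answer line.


enclosed vertex P0: corner angles sum to (5/3)*pi, defect = 2*pi - (5/3)*pi = pi/3
summing the enclosed defects onto the initial angle, mod 2*pi in the induced orientation:
final angle = (19/12)*pi + pi/3 = (23/12)*pi (mod 2*pi)

Answer: final direction angle = (23/12)*pi


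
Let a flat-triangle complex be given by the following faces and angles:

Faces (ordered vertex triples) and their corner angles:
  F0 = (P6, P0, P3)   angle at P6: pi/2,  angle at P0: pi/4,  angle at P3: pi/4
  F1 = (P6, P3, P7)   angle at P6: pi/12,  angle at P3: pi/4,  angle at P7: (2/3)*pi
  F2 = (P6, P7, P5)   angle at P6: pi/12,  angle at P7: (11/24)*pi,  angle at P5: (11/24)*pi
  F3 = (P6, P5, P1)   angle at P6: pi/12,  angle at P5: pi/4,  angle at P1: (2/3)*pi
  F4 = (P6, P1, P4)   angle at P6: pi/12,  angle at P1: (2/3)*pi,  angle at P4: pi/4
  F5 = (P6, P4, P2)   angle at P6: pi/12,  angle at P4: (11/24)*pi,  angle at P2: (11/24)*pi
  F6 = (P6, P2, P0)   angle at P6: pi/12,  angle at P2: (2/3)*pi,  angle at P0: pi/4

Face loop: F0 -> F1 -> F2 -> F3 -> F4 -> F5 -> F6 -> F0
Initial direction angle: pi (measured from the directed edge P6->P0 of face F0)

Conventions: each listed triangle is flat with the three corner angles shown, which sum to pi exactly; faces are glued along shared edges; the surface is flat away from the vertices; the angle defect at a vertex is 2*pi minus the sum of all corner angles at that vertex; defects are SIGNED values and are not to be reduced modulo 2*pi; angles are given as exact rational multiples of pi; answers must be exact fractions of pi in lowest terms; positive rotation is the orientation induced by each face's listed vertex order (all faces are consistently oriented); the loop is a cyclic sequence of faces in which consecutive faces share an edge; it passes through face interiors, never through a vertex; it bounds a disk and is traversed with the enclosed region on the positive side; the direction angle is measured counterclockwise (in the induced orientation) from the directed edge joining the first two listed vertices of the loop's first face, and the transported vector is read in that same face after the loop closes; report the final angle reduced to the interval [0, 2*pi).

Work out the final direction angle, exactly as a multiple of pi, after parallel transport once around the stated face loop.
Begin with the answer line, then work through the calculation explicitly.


Answer: final direction angle = 0

enclosed vertex P6: corner angles sum to pi, defect = 2*pi - pi = pi
holonomy = initial angle + sum of enclosed defects (mod 2*pi), positive in the induced orientation
final angle = pi + pi = 0 (mod 2*pi)


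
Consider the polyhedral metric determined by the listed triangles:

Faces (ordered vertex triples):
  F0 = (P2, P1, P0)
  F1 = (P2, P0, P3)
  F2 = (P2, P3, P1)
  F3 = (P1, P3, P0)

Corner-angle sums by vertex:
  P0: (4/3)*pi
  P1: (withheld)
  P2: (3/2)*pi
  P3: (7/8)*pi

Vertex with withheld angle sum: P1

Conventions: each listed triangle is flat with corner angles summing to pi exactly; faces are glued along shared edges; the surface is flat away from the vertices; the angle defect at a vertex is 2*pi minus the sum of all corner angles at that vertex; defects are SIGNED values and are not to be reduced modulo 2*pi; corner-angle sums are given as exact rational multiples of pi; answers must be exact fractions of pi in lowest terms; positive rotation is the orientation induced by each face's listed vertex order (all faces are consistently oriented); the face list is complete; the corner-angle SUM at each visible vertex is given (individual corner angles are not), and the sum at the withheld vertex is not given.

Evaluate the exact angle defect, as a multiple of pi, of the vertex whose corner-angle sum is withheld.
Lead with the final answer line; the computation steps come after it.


Answer: defect(P1) = (41/24)*pi

V = 4, E = 6, F = 4; chi = V - E + F = 2
Gauss-Bonnet: total defect = 2*pi*chi = 4*pi; visible defects sum to (55/24)*pi


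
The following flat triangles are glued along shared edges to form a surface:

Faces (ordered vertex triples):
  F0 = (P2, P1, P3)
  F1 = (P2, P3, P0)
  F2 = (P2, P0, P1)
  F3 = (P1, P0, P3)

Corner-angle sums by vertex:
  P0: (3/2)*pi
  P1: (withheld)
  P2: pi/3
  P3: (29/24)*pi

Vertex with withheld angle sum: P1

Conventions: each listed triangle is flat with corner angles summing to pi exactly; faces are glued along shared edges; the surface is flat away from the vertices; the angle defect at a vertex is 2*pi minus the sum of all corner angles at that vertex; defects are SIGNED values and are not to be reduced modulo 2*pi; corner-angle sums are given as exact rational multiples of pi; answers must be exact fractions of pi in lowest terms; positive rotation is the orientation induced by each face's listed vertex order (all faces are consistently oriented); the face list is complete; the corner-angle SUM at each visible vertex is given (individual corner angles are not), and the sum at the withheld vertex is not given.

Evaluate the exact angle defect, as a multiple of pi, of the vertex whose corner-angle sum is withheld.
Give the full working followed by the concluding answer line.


V = 4, E = 6, F = 4; chi = V - E + F = 2
Gauss-Bonnet: total defect = 2*pi*chi = 4*pi; visible defects sum to (71/24)*pi

Answer: defect(P1) = (25/24)*pi


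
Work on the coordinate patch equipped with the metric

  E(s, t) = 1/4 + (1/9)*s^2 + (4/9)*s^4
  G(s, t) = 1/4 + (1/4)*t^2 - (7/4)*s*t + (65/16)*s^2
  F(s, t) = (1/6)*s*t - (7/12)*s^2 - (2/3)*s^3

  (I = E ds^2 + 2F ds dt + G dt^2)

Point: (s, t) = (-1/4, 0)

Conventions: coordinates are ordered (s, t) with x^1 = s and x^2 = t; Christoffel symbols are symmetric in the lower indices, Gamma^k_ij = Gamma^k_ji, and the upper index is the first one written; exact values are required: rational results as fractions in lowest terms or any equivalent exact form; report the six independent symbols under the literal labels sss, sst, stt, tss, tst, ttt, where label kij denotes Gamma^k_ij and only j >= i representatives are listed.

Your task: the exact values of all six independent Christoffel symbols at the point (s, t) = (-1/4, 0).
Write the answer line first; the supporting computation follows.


Answer: Gamma_sss = -2456/19121, Gamma_sst = -3900/19121, Gamma_stt = 73209/19121, Gamma_tss = 18592/57363, Gamma_tst = -38740/19121, Gamma_ttt = 12084/19121

E = 149/576, F = -5/192, G = 129/256 at the point
E_s = -1/12, E_t = 0, F_s = 1/6, F_t = -1/24, G_s = -65/32, G_t = 7/16
EG - F^2 = 19121/147456;  g^inv = (147456/19121) * [[129/256, 5/192], [5/192, 149/576]]
first-kind symbols [ij,l] = (1/2)(d_i g_jl + d_j g_il - d_l g_ij): [ss,s] = E_s/2 = -1/24, [ss,t] = F_s - E_t/2 = 1/6, [st,s] = E_t/2 = 0, [st,t] = G_s/2 = -65/64, [tt,s] = F_t - G_s/2 = 187/192, [tt,t] = G_t/2 = 7/32
Gamma^s_ij = (G*[ij,s] - F*[ij,t])/(EG - F^2), Gamma^t_ij = (E*[ij,t] - F*[ij,s])/(EG - F^2)


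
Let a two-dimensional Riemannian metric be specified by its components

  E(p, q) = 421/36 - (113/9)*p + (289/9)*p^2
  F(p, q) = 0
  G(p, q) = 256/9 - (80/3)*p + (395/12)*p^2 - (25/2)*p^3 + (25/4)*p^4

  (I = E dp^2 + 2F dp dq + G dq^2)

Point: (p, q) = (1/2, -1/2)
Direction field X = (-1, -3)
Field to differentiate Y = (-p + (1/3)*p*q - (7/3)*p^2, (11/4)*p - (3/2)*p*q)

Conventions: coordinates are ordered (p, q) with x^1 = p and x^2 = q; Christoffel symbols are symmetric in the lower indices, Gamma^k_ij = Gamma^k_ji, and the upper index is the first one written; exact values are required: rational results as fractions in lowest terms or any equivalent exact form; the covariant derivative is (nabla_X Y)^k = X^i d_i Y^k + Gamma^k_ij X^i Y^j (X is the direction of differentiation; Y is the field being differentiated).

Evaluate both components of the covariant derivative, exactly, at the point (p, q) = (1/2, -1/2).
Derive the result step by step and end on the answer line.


E = 121/9, F = 0, G = 12769/576 at the point
E_p = 176/9, E_q = 0, F_p = 0, F_q = 0, G_p = 0, G_q = 0
EG - F^2 = 1545049/5184;  g^inv = (5184/1545049) * [[12769/576, 0], [0, 121/9]]
first-kind symbols [ij,l] = (1/2)(d_i g_jl + d_j g_il - d_l g_ij): [pp,p] = E_p/2 = 88/9, [pp,q] = F_p - E_q/2 = 0, [pq,p] = E_q/2 = 0, [pq,q] = G_p/2 = 0, [qq,p] = F_q - G_p/2 = 0, [qq,q] = G_q/2 = 0
Gamma^p_ij = (G*[ij,p] - F*[ij,q])/(EG - F^2), Gamma^q_ij = (E*[ij,q] - F*[ij,p])/(EG - F^2)
Gamma_ppp = 8/11, Gamma_ppq = 0, Gamma_pqq = 0, Gamma_qpp = 0, Gamma_qpq = 0, Gamma_qqq = 0
X = (-1, -3), Y = (-7/6, 7/4) at the point

Answer: (nabla_X Y)^p = 127/33, (nabla_X Y)^q = -5/4


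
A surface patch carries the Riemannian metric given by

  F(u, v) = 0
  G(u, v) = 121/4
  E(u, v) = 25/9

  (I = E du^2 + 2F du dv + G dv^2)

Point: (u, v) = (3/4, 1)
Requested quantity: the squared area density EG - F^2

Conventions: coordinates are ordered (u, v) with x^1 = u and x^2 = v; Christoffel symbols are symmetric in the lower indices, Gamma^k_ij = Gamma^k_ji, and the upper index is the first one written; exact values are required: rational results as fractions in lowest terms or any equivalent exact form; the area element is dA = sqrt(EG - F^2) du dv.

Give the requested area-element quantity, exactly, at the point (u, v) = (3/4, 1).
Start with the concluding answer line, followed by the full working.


Answer: EG - F^2 = 3025/36

E = 25/9, F = 0, G = 121/4; EG - F^2 = 3025/36


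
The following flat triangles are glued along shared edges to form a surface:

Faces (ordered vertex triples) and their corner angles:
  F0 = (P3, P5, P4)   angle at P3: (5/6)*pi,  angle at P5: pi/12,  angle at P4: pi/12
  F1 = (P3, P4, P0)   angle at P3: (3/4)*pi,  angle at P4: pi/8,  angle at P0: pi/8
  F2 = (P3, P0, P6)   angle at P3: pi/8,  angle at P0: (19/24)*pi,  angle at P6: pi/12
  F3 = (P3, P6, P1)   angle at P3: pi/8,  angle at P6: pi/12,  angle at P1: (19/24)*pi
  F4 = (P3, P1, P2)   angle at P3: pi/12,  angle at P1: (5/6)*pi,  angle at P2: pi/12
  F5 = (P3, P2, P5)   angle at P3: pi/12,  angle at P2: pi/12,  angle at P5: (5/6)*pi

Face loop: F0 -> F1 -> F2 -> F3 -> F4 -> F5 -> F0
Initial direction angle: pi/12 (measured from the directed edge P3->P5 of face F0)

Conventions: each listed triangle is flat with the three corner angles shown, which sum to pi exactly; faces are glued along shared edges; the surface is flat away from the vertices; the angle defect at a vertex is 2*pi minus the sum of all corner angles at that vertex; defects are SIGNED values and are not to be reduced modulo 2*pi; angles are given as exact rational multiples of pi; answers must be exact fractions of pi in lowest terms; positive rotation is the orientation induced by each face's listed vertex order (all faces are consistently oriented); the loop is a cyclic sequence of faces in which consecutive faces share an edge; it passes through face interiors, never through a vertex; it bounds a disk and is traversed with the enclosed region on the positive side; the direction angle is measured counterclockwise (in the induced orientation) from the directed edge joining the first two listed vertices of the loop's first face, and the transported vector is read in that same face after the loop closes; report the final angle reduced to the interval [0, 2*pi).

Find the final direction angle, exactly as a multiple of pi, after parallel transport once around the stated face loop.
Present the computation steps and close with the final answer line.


enclosed vertex P3: corner angles sum to 2*pi, defect = 2*pi - 2*pi = 0
the rotation equals the total enclosed defect, so the final angle is initial + defects (mod 2*pi)
final angle = pi/12 + 0 = pi/12 (mod 2*pi)

Answer: final direction angle = pi/12


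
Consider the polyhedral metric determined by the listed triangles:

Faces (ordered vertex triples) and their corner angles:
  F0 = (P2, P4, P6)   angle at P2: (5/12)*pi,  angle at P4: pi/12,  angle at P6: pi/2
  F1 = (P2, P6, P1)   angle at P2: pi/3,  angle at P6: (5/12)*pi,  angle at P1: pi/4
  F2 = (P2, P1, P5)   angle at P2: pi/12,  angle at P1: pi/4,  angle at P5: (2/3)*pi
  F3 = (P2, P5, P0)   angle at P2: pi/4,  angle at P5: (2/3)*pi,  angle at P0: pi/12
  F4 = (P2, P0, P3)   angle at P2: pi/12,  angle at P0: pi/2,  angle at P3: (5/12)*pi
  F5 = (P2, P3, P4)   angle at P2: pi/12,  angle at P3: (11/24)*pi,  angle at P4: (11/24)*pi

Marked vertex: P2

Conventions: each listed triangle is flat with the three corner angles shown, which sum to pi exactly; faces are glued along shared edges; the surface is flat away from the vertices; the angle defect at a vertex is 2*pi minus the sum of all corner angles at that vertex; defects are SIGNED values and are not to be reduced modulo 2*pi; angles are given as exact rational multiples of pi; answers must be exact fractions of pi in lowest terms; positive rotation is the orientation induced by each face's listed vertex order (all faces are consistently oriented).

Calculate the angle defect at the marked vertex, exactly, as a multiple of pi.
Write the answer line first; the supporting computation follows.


Answer: defect(P2) = (3/4)*pi

Sum of corner angles at P2: (5/4)*pi
defect = 2*pi - (5/4)*pi


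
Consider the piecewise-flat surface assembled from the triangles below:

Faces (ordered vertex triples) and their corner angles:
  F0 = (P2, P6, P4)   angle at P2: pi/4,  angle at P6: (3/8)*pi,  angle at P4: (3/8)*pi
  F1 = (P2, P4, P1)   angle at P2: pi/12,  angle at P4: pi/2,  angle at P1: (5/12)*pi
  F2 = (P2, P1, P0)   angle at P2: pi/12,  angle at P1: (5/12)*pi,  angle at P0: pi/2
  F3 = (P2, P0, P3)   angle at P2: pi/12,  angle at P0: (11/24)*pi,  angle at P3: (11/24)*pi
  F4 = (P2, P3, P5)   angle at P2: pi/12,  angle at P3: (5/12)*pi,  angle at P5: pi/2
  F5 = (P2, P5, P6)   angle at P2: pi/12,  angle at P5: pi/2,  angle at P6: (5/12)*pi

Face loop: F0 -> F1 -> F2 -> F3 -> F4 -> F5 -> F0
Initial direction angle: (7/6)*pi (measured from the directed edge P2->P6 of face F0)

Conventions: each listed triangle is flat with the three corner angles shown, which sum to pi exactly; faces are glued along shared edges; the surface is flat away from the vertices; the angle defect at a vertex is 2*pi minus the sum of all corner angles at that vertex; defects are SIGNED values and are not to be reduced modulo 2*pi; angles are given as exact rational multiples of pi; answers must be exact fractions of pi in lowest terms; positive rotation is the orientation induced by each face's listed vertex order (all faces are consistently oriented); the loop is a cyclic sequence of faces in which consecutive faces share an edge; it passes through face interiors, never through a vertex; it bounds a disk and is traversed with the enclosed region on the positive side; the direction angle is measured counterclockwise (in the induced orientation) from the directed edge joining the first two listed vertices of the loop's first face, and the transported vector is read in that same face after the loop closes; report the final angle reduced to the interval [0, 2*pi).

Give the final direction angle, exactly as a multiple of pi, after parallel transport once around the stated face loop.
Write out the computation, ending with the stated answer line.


enclosed vertex P2: corner angles sum to (2/3)*pi, defect = 2*pi - (2/3)*pi = (4/3)*pi
the final direction is the initial angle plus the enclosed defects, taken mod 2*pi in the induced orientation
final angle = (7/6)*pi + (4/3)*pi = pi/2 (mod 2*pi)

Answer: final direction angle = pi/2


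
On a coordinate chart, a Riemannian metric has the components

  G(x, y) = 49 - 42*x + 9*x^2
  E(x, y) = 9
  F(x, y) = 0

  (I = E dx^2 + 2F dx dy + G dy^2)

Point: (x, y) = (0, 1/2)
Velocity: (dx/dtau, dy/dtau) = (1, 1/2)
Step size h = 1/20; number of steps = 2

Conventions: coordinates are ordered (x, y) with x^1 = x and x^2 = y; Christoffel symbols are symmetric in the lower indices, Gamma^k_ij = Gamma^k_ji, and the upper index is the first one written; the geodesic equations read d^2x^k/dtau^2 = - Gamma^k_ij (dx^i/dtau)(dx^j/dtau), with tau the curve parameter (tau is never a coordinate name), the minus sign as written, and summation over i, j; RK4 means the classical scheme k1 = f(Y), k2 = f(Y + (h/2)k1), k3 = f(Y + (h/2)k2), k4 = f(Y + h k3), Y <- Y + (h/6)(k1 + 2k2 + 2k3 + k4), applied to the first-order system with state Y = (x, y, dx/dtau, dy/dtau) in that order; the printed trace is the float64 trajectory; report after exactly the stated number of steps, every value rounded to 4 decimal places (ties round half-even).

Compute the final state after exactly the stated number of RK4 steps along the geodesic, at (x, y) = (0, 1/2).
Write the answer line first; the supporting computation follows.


Answer: x = 0.0970, y = 0.5522, dx/dtau = 0.9378, dy/dtau = 0.5443

f(Y) = (dx/dtau, dy/dtau, -Gamma^x_ij Y'^i Y'^j, -Gamma^y_ij Y'^i Y'^j) with the Gammas evaluated at the stage position; h = 0.050000; intermediate values shown to 6 dp
step 0: x = 0.0000, y = 0.5000, dx/dtau = 1.0000, dy/dtau = 0.5000
step 1:
  k1: at (x, y) = (0.000000, 0.500000), (dx/dtau, dy/dtau) = (1.000000, 0.500000); Gamma_xxx = 0.000000, Gamma_xxy = 0.000000, Gamma_xyy = 2.333333, Gamma_yxx = 0.000000, Gamma_yxy = -0.428571, Gamma_yyy = 0.000000; k1 = (1.000000, 0.500000, -0.583333, 0.428571)
  k2: at (x, y) = (0.025000, 0.512500), (dx/dtau, dy/dtau) = (0.985417, 0.510714); Gamma_xxx = 0.000000, Gamma_xxy = 0.000000, Gamma_xyy = 2.308333, Gamma_yxx = 0.000000, Gamma_yxy = -0.433213, Gamma_yyy = 0.000000; k2 = (0.985417, 0.510714, -0.602080, 0.436043)
  k3: at (x, y) = (0.024635, 0.512768), (dx/dtau, dy/dtau) = (0.984948, 0.510901); Gamma_xxx = 0.000000, Gamma_xxy = 0.000000, Gamma_xyy = 2.308698, Gamma_yxx = 0.000000, Gamma_yxy = -0.433145, Gamma_yyy = 0.000000; k3 = (0.984948, 0.510901, -0.602616, 0.435926)
  k4: at (x, y) = (0.049247, 0.525545), (dx/dtau, dy/dtau) = (0.969869, 0.521796); Gamma_xxx = 0.000000, Gamma_xxy = 0.000000, Gamma_xyy = 2.284086, Gamma_yxx = 0.000000, Gamma_yxy = -0.437812, Gamma_yyy = 0.000000; k4 = (0.969869, 0.521796, -0.621891, 0.443131)
  Y <- Y + (h/6)(k1 + 2k2 + 2k3 + k4): x = 0.0493, y = 0.5255, dx/dtau = 0.9699, dy/dtau = 0.5218
step 2:
  k1: at (x, y) = (0.049255, 0.525542), (dx/dtau, dy/dtau) = (0.969878, 0.521797); Gamma_xxx = 0.000000, Gamma_xxy = 0.000000, Gamma_xyy = 2.284078, Gamma_yxx = 0.000000, Gamma_yxy = -0.437813, Gamma_yyy = 0.000000; k1 = (0.969878, 0.521797, -0.621891, 0.443137)
  k2: at (x, y) = (0.073502, 0.538587), (dx/dtau, dy/dtau) = (0.954331, 0.532875); Gamma_xxx = 0.000000, Gamma_xxy = 0.000000, Gamma_xyy = 2.259831, Gamma_yxx = 0.000000, Gamma_yxy = -0.442511, Gamma_yyy = 0.000000; k2 = (0.954331, 0.532875, -0.641693, 0.450069)
  k3: at (x, y) = (0.073113, 0.538864), (dx/dtau, dy/dtau) = (0.953836, 0.533049); Gamma_xxx = 0.000000, Gamma_xxy = 0.000000, Gamma_xyy = 2.260220, Gamma_yxx = 0.000000, Gamma_yxy = -0.442435, Gamma_yyy = 0.000000; k3 = (0.953836, 0.533049, -0.642221, 0.449904)
  k4: at (x, y) = (0.096947, 0.552194), (dx/dtau, dy/dtau) = (0.937767, 0.544292); Gamma_xxx = 0.000000, Gamma_xxy = 0.000000, Gamma_xyy = 2.236387, Gamma_yxx = 0.000000, Gamma_yxy = -0.447150, Gamma_yyy = 0.000000; k4 = (0.937767, 0.544292, -0.662538, 0.456468)
  Y <- Y + (h/6)(k1 + 2k2 + 2k3 + k4): x = 0.0970, y = 0.5522, dx/dtau = 0.9378, dy/dtau = 0.5443


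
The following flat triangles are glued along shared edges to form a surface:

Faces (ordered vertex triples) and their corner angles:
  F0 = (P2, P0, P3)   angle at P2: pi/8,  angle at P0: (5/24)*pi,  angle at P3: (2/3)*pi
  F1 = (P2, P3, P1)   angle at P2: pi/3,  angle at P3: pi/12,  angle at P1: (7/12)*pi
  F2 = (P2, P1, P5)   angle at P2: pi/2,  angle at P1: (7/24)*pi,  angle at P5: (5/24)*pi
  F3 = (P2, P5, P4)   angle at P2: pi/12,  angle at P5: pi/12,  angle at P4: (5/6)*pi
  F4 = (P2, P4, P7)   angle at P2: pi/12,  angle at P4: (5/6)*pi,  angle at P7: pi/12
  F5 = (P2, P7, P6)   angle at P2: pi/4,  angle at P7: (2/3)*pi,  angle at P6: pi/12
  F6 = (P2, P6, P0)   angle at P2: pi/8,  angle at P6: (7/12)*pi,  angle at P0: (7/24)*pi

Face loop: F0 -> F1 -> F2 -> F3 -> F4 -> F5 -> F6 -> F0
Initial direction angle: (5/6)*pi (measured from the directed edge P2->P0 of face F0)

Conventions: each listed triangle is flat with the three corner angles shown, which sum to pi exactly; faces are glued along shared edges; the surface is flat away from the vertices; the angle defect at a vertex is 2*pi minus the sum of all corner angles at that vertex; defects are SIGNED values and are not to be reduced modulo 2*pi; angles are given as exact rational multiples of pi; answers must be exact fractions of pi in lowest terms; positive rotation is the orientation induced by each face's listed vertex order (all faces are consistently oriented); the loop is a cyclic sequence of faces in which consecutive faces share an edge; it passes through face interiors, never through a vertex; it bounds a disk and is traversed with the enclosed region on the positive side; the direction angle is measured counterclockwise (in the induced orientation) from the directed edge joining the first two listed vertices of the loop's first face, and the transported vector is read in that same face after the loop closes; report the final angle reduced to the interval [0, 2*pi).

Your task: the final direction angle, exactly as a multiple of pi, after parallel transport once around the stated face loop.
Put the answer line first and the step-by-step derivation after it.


Answer: final direction angle = (4/3)*pi

enclosed vertex P2: corner angles sum to (3/2)*pi, defect = 2*pi - (3/2)*pi = pi/2
holonomy = initial angle + sum of enclosed defects (mod 2*pi), positive in the induced orientation
final angle = (5/6)*pi + pi/2 = (4/3)*pi (mod 2*pi)


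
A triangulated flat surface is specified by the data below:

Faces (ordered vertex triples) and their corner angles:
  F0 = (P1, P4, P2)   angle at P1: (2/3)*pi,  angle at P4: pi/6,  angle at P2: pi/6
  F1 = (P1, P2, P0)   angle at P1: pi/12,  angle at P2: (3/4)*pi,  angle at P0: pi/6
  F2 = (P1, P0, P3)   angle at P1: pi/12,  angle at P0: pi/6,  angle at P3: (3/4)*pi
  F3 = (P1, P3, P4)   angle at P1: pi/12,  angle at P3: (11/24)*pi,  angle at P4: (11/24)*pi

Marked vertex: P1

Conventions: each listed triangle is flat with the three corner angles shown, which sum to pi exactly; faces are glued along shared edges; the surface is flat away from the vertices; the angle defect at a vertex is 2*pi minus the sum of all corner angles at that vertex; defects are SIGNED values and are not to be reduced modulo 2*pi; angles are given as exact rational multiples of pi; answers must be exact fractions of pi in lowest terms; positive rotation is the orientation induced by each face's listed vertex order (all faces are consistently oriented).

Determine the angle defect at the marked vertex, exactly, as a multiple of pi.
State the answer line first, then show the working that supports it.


Answer: defect(P1) = (13/12)*pi

Sum of corner angles at P1: (11/12)*pi
defect = 2*pi - (11/12)*pi


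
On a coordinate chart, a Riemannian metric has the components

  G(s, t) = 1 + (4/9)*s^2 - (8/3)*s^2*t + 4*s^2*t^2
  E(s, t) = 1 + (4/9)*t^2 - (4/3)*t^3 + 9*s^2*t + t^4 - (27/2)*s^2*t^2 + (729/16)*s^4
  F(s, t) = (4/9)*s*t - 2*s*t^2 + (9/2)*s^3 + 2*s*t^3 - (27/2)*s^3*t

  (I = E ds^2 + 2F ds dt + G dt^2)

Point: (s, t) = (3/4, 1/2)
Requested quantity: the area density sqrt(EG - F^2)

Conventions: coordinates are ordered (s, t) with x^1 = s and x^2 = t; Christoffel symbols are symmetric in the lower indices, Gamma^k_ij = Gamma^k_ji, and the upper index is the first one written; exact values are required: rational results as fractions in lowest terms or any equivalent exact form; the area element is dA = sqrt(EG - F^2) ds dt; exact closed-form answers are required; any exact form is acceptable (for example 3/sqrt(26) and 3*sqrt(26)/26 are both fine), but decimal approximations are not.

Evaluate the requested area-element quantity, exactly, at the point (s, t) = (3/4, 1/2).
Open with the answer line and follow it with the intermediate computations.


Answer: sqrt(EG - F^2) = sqrt(594193)/192

E = 591889/36864, F = -745/768, G = 17/16; EG - F^2 = 594193/36864


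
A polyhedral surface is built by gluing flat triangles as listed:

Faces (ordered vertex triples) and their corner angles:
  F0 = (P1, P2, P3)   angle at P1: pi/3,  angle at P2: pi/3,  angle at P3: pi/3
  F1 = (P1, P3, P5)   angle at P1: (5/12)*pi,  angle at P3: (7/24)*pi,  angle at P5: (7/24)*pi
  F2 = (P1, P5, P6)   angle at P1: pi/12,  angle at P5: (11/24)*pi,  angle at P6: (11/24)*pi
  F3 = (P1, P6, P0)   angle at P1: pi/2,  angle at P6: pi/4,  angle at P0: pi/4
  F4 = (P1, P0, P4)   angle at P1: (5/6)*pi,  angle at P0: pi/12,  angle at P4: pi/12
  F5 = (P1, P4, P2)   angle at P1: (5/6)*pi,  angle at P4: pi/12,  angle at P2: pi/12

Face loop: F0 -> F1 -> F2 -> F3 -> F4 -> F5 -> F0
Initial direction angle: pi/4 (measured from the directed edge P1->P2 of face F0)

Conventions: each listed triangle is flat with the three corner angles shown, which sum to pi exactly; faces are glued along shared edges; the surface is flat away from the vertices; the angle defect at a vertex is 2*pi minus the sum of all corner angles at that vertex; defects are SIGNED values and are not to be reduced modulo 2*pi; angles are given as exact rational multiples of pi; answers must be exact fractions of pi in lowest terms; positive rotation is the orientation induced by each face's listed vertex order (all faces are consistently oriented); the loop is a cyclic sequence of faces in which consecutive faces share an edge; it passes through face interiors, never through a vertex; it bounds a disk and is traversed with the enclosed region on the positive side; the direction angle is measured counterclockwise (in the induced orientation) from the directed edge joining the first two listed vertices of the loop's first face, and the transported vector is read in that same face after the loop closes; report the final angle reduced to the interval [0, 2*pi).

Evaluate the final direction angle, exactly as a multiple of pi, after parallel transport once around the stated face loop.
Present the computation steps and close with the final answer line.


enclosed vertex P1: corner angles sum to 3*pi, defect = 2*pi - 3*pi = -pi
the rotation equals the total enclosed defect, so the final angle is initial + defects (mod 2*pi)
final angle = pi/4 - pi = (5/4)*pi (mod 2*pi)

Answer: final direction angle = (5/4)*pi


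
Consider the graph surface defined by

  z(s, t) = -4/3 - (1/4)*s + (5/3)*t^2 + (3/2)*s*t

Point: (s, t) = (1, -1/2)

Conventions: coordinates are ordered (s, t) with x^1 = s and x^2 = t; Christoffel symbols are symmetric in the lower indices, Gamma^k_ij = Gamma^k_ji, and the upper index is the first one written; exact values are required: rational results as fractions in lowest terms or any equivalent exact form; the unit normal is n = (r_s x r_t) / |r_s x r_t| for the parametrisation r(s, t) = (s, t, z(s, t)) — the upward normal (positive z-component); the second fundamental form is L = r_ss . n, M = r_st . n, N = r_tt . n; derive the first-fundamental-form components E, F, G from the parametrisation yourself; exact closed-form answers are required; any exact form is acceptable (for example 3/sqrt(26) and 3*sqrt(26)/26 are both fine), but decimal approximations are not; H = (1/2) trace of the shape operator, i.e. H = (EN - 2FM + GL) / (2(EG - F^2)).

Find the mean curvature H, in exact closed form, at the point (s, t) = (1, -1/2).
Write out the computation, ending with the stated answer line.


z_s = -1, z_t = -1/6, z_ss = 0, z_st = 3/2, z_tt = 10/3
E = 2, F = 1/6, G = 37/36; answer radicand W^2 = 73/36
unnormalised second-form numerators: l = 0, m = 3/2, n = 10/3; L = l/sqrt(73/36), and similarly M = m/sqrt(W^2), N = n/sqrt(W^2)
H = (E*n - 2*F*m + G*l) / (2*(EG - F^2)*sqrt(W^2)); E*n - 2*F*m + G*l = 37/6, EG - F^2 = 73/36, so H = (111/73)/sqrt(73/36)

Answer: H = 666*sqrt(73)/5329


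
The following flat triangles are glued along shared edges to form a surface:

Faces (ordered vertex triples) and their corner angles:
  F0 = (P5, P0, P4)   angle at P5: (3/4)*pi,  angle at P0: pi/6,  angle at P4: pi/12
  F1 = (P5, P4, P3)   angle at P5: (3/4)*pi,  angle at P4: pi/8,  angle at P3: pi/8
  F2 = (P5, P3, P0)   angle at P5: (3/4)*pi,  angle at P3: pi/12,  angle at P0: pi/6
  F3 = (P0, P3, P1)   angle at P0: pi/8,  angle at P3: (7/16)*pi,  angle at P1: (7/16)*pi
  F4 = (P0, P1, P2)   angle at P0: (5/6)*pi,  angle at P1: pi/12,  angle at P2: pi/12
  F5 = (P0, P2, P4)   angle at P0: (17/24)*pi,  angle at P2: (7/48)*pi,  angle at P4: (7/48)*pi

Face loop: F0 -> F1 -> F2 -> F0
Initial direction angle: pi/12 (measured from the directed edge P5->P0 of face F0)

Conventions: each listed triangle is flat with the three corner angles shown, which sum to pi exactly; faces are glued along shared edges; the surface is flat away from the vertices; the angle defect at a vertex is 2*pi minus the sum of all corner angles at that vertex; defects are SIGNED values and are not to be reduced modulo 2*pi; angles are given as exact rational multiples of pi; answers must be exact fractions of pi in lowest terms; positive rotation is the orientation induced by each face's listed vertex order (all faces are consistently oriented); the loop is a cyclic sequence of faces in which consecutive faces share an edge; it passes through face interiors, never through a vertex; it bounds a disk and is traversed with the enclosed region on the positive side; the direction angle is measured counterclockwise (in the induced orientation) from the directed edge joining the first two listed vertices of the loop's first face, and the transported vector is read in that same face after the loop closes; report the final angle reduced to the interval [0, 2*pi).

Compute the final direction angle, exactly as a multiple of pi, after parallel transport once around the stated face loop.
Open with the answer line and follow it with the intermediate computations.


Answer: final direction angle = (11/6)*pi

enclosed vertex P5: corner angles sum to (9/4)*pi, defect = 2*pi - (9/4)*pi = -pi/4
transport around the loop rotates by the sum of enclosed defects; add to the initial angle mod 2*pi
final angle = pi/12 - pi/4 = (11/6)*pi (mod 2*pi)


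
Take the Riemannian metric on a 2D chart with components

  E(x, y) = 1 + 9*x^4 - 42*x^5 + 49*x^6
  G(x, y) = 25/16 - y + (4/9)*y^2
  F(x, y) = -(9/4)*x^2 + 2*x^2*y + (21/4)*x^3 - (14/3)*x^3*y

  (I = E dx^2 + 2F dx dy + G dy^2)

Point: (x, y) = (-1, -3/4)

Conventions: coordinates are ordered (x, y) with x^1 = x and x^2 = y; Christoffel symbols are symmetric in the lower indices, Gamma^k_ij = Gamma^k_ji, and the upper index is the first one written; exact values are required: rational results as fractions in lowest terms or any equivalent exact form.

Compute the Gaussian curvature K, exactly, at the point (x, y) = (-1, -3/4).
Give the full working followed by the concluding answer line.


E = 101, F = -25/2, G = 41/16, EG - F^2 = 1641/16 at the point
E_x = -540, E_y = 0, F_x = 135/4, F_y = 20/3, G_x = 0, G_y = -5/3
E_yy = 0, F_xy = -18, G_xx = 0
K follows from Brioschi's formula, (det M1 - det M2)/(EG - F^2)^2.
M1 = [[-E_yy/2 + F_xy - G_xx/2, E_x/2, F_x - E_y/2], [F_y - G_x/2, E, F], [G_y/2, F, G]] = [[-18, -270, 135/4], [20/3, 101, -25/2], [-5/6, -25/2, 41/16]]; det M1 = -18
M2 = [[0, E_y/2, G_x/2], [E_y/2, E, F], [G_x/2, F, G]] = [[0, 0, 0], [0, 101, -25/2], [0, -25/2, 41/16]]; det M2 = 0
det M1 - det M2 = -18; K = -18 / (1641/16)^2 = -512/299209

Answer: K = -512/299209


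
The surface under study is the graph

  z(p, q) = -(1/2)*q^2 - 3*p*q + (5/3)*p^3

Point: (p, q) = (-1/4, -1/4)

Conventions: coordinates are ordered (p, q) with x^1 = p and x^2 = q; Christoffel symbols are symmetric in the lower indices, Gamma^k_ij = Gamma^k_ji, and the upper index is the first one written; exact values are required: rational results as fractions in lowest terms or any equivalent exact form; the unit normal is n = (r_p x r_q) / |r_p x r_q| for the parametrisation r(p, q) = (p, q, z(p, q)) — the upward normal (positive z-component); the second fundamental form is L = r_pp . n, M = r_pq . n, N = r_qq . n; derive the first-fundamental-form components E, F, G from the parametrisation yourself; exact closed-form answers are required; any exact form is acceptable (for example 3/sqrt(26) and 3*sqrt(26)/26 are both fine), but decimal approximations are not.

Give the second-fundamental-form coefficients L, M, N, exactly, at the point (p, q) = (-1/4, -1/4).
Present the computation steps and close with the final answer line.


z_p = 17/16, z_q = 1, z_pp = -5/2, z_pq = -3, z_qq = -1
E = 545/256, F = 17/16, G = 2; answer radicand W^2 = 801/256
unnormalised second-form numerators: l = -5/2, m = -3, n = -1; L = l/sqrt(801/256), and similarly M = m/sqrt(W^2), N = n/sqrt(W^2)

Answer: L = -40*sqrt(89)/267, M = -16*sqrt(89)/89, N = -16*sqrt(89)/267


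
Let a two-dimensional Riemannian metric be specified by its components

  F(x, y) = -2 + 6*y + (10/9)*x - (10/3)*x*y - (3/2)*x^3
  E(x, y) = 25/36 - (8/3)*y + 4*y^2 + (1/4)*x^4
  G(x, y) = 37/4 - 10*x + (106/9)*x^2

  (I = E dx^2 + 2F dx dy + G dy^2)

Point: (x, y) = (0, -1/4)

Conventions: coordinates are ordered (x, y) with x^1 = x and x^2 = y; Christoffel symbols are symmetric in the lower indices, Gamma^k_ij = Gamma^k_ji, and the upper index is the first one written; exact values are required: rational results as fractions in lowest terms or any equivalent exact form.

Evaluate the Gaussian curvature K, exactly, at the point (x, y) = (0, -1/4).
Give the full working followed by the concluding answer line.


E = 29/18, F = -7/2, G = 37/4, EG - F^2 = 191/72 at the point
E_x = 0, E_y = -14/3, F_x = 35/18, F_y = 6, G_x = -10, G_y = 0
E_yy = 8, F_xy = -10/3, G_xx = 212/9
Brioschi: K = (det M1 - det M2) / (EG - F^2)^2 with the standard first/second-derivative matrices M1, M2.
M1 = [[-E_yy/2 + F_xy - G_xx/2, E_x/2, F_x - E_y/2], [F_y - G_x/2, E, F], [G_y/2, F, G]] = [[-172/9, 0, 77/18], [11, 29/18, -7/2], [0, -7/2, 37/4]]; det M1 = -69787/324
M2 = [[0, E_y/2, G_x/2], [E_y/2, E, F], [G_x/2, F, G]] = [[0, -7/3, -5], [-7/3, 29/18, -7/2], [-5, -7/2, 37/4]]; det M2 = -6203/36
det M1 - det M2 = -3490/81; K = -3490/81 / (191/72)^2 = -223360/36481

Answer: K = -223360/36481
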